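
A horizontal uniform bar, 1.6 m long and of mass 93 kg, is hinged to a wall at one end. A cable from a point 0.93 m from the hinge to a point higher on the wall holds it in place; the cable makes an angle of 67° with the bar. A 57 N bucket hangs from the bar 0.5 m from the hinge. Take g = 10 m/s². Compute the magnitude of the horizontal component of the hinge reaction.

H_x ≈ 353 N

Take torques about the hinge: T sin 67° · 0.93 = 93×10×0.8 + 57×0.5 = 772.5 N·m.
So T = 772.5 / (0.9205 × 0.93) = 902.38 N.
ΣF_x = 0: H_x = T cos 67° = 352.59 N.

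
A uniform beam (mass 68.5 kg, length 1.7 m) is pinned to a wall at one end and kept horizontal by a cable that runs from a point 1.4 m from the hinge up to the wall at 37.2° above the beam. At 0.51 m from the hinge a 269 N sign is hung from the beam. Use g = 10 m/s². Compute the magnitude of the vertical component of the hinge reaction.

|H_y| ≈ 440 N

Take torques about the hinge: T sin 37.2° · 1.4 = 68.5×10×0.85 + 269×0.51 = 719.44 N·m.
So T = 719.44 / (0.6046 × 1.4) = 849.96 N.
ΣF_y = 0: H_y = (68.5×10 + 269) − T sin 37.2° = 954 − 513.89 = 440.11 N.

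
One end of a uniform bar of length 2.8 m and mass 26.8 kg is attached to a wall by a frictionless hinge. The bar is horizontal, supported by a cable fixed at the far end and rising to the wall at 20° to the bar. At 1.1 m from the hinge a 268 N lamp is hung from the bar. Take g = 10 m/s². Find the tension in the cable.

Take torques about the hinge: T sin 20° · 2.8 = 26.8×10×1.4 + 268×1.1 = 670 N·m.
So T = 670 / (0.3420 × 2.8) = 699.62 N.

T ≈ 700 N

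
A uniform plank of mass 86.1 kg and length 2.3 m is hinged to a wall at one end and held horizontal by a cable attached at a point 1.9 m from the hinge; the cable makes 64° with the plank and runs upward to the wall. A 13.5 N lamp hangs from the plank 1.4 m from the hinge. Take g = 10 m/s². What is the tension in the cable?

T ≈ 591 N

Take torques about the hinge: T sin 64° · 1.9 = 86.1×10×1.15 + 13.5×1.4 = 1009 N·m.
So T = 1009 / (0.8988 × 1.9) = 590.88 N.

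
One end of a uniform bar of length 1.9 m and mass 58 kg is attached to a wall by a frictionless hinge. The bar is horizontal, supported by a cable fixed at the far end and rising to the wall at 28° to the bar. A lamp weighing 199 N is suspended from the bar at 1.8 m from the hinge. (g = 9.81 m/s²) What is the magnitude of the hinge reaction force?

|H| ≈ 937 N

Take torques about the hinge: T sin 28° · 1.9 = 58×9.81×0.95 + 199×1.8 = 898.73 N·m.
So T = 898.73 / (0.4695 × 1.9) = 1007.6 N.
ΣF_x = 0: H_x = T cos 28° = 889.61 N.
ΣF_y = 0: H_y = (58×9.81 + 199) − T sin 28° = 767.98 − 473.02 = 294.96 N.
|H| = √(H_x² + H_y²) = √((889.61)² + (294.96)²) = 937.24 N.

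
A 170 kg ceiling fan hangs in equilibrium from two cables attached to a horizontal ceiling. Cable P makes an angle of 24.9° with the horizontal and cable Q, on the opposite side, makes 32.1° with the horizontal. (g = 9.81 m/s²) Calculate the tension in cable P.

T_P ≈ 1680 N

Weight W = 170 × 9.81 = 1668 N acts straight down.
Horizontal: T_P cos 24.9° = T_Q cos 32.1°  →  T_Q = 1.071 T_P.
Vertical: T_P sin 24.9° + T_Q sin 32.1° = 1668.
Substituting the horizontal relation into the vertical equation gives 0.99 T_P = 1668, so T_P = 1685 N.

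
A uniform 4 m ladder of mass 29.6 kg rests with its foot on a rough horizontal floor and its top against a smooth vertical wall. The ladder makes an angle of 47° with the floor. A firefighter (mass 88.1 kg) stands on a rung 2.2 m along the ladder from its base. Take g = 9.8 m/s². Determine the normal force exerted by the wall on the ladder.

Torques about the foot: N_wall · 4 sin 47° = 29.6×9.8×2 cos 47° + 88.1×9.8×2.2 cos 47° → N_wall = 578.07 N.

N_wall ≈ 578 N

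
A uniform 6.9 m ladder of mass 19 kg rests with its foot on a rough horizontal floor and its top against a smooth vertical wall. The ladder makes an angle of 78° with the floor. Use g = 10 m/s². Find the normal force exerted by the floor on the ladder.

ΣF_y = 0: N_floor = 19×10 = 190 N.

N_floor ≈ 190 N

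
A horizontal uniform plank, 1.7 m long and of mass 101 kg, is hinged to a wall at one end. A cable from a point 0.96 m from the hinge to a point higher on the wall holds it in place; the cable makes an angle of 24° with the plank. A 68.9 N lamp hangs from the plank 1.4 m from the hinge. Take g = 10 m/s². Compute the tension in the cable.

Take torques about the hinge: T sin 24° · 0.96 = 101×10×0.85 + 68.9×1.4 = 954.96 N·m.
So T = 954.96 / (0.4067 × 0.96) = 2445.7 N.

T ≈ 2450 N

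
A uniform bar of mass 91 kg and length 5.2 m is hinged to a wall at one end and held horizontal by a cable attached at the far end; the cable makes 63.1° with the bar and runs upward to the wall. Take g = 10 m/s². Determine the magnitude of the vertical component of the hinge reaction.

Take torques about the hinge: T sin 63.1° · 5.2 = 91×10×2.6 = 2366 N·m.
So T = 2366 / (0.8918 × 5.2) = 510.21 N.
ΣF_y = 0: H_y = (91×10) − T sin 63.1° = 910 − 455 = 455 N.

|H_y| ≈ 455 N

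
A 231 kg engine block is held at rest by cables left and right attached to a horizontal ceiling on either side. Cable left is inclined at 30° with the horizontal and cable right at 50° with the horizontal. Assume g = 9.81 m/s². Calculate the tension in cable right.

T_right ≈ 1990 N

Weight W = 231 × 9.81 = 2266 N acts straight down.
Horizontal: T_left cos 30° = T_right cos 50°  →  T_left = 0.7422 T_right.
Vertical: T_left sin 30° + T_right sin 50° = 2266.
Substituting the horizontal relation into the vertical equation gives 1.137 T_right = 2266, so T_right = 1993 N.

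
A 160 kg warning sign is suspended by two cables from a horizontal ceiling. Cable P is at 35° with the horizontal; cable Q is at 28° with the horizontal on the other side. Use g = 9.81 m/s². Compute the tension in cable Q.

Weight W = 160 × 9.81 = 1570 N acts straight down.
Horizontal: T_P cos 35° = T_Q cos 28°  →  T_P = 1.078 T_Q.
Vertical: T_P sin 35° + T_Q sin 28° = 1570.
Substituting the horizontal relation into the vertical equation gives 1.088 T_Q = 1570, so T_Q = 1443 N.

T_Q ≈ 1440 N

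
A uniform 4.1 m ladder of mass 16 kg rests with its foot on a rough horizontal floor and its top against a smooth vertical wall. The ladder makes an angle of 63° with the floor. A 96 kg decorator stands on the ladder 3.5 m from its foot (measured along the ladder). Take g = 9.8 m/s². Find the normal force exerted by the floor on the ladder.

ΣF_y = 0: N_floor = 16×9.8 + 96×9.8 = 1097.6 N.

N_floor ≈ 1100 N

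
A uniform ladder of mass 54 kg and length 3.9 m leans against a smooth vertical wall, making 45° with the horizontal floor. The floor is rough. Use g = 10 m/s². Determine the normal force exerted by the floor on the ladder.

N_floor ≈ 540 N

ΣF_y = 0: N_floor = 54×10 = 540 N.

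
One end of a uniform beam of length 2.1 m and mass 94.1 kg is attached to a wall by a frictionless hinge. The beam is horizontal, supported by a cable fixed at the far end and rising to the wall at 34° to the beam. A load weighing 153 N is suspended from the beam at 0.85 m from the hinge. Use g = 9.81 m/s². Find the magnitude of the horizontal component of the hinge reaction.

Take torques about the hinge: T sin 34° · 2.1 = 94.1×9.81×1.05 + 153×0.85 = 1099.3 N·m.
So T = 1099.3 / (0.5592 × 2.1) = 936.15 N.
ΣF_x = 0: H_x = T cos 34° = 776.1 N.

H_x ≈ 776 N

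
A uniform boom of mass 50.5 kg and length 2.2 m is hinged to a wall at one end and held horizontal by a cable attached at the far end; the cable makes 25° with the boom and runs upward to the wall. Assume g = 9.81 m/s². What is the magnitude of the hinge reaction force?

|H| ≈ 586 N

Take torques about the hinge: T sin 25° · 2.2 = 50.5×9.81×1.1 = 544.95 N·m.
So T = 544.95 / (0.4226 × 2.2) = 586.11 N.
ΣF_x = 0: H_x = T cos 25° = 531.2 N.
ΣF_y = 0: H_y = (50.5×9.81) − T sin 25° = 495.41 − 247.7 = 247.7 N.
|H| = √(H_x² + H_y²) = √((531.2)² + (247.7)²) = 586.11 N.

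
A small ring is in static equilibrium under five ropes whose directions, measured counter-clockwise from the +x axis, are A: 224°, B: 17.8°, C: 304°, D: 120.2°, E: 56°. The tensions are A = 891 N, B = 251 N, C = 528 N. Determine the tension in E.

Resolve: ΣF_x = 891 cos 224° + 251 cos 17.8° + 528 cos 304° + T_D cos 120.2° + T_E cos 56° = 0.
        ΣF_y = 891 sin 224° + 251 sin 17.8° + 528 sin 304° + T_D sin 120.2° + T_E sin 56° = 0.
The known terms sum to (-106.7, -979.9) N, so -0.5030 T_D + 0.5592 T_E = 106.7 and 0.8643 T_D + 0.8290 T_E = 979.9.
Solving simultaneously: T_D = 510.4 N, T_E = 649.9 N.

T_E ≈ 650 N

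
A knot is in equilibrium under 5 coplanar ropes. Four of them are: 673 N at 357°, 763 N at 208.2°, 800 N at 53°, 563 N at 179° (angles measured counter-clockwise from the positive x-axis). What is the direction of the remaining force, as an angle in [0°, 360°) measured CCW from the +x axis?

Sum the known components: ΣF_x = -81.82 N, ΣF_y = 253 N.
For equilibrium the remaining force must supply (−ΣF_x, −ΣF_y) = (81.82, -253) N.
Magnitude = √((81.82)² + (-253)²) = 265.9 N; direction = atan2(-253, 81.82) = 287.9°.

θ ≈ 288°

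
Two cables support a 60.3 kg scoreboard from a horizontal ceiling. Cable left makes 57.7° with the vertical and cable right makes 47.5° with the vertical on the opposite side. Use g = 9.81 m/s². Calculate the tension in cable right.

Angles from the horizontal: cable left is 90° − 57.7° = 32.3°, cable right is 90° − 47.5° = 42.5°.
Weight W = 60.3 × 9.81 = 591.5 N acts straight down.
Horizontal: T_left cos 32.3° = T_right cos 42.5°  →  T_left = 0.8722 T_right.
Vertical: T_left sin 32.3° + T_right sin 42.5° = 591.5.
Substituting the horizontal relation into the vertical equation gives 1.142 T_right = 591.5, so T_right = 518.1 N.

T_right ≈ 518 N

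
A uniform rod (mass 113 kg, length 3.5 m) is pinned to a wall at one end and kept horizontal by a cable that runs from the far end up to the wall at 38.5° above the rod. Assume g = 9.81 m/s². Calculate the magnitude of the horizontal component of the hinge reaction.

H_x ≈ 697 N

Take torques about the hinge: T sin 38.5° · 3.5 = 113×9.81×1.75 = 1939.9 N·m.
So T = 1939.9 / (0.6225 × 3.5) = 890.36 N.
ΣF_x = 0: H_x = T cos 38.5° = 696.81 N.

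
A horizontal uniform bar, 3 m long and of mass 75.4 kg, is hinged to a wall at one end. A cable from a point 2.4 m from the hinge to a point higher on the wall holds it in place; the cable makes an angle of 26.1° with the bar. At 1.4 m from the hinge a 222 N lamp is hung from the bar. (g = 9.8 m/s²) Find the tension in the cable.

T ≈ 1340 N

Take torques about the hinge: T sin 26.1° · 2.4 = 75.4×9.8×1.5 + 222×1.4 = 1419.2 N·m.
So T = 1419.2 / (0.4399 × 2.4) = 1344.1 N.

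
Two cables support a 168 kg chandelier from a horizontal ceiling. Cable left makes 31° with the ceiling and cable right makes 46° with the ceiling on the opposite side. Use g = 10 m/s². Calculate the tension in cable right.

Weight W = 168 × 10 = 1680 N acts straight down.
Horizontal: T_left cos 31° = T_right cos 46°  →  T_left = 0.8104 T_right.
Vertical: T_left sin 31° + T_right sin 46° = 1680.
Substituting the horizontal relation into the vertical equation gives 1.137 T_right = 1680, so T_right = 1478 N.

T_right ≈ 1480 N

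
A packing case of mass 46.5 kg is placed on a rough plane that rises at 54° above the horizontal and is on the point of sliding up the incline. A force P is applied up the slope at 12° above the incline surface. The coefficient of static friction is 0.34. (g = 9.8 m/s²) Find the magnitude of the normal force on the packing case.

N ≈ 177 N

On the verge of sliding up the incline, friction equals μN and acts down the slope.
Perpendicular: N + P sin 12° = W cos 54° = 267.9 N.
Along incline: P cos 12° = W sin 54° + μN  with W sin 54° = 368.7 N.
Solving the pair for P and N: P = 438.3 N, N = 176.7 N (and f = μN = 60.08 N).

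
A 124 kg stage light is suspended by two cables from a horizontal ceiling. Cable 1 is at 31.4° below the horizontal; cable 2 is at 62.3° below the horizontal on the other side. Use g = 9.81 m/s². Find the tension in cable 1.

T_1 ≈ 567 N

Weight W = 124 × 9.81 = 1216 N acts straight down.
Horizontal: T_1 cos 31.4° = T_2 cos 62.3°  →  T_2 = 1.836 T_1.
Vertical: T_1 sin 31.4° + T_2 sin 62.3° = 1216.
Substituting the horizontal relation into the vertical equation gives 2.147 T_1 = 1216, so T_1 = 566.6 N.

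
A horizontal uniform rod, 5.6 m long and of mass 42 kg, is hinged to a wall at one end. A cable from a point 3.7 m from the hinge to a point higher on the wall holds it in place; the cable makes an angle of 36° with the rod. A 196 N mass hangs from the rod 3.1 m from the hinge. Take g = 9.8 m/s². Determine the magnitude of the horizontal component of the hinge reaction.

H_x ≈ 655 N

Take torques about the hinge: T sin 36° · 3.7 = 42×9.8×2.8 + 196×3.1 = 1760.1 N·m.
So T = 1760.1 / (0.5878 × 3.7) = 809.3 N.
ΣF_x = 0: H_x = T cos 36° = 654.74 N.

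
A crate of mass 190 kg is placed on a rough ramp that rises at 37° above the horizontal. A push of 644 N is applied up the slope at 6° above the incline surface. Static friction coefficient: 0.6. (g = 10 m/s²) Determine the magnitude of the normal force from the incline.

N ≈ 1450 N

Axes along / perpendicular to the incline. W sin 37° = 1143 N down-slope; W cos 37° = 1517 N into the surface.
Perpendicular: N = W cos 37° − P sin 6° = 1517 − 67.32 = 1450 N.
Along incline: P cos 6° + f = W sin 37° (friction acts up-slope) → f = 1143 − 640.5 = 503 N.
|f| = 503 N ≤ μN = 870.1 N, so the crate is indeed static.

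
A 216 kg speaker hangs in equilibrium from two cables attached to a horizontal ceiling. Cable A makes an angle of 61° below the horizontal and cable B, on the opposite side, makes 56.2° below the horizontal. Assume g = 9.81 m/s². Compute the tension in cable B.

Weight W = 216 × 9.81 = 2119 N acts straight down.
Horizontal: T_A cos 61° = T_B cos 56.2°  →  T_A = 1.147 T_B.
Vertical: T_A sin 61° + T_B sin 56.2° = 2119.
Substituting the horizontal relation into the vertical equation gives 1.835 T_B = 2119, so T_B = 1155 N.

T_B ≈ 1160 N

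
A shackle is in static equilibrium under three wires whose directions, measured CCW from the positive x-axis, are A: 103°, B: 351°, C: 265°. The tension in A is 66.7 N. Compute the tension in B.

Resolve: ΣF_x = 66.7 cos 103° + T_B cos 351° + T_C cos 265° = 0.
        ΣF_y = 66.7 sin 103° + T_B sin 351° + T_C sin 265° = 0.
The known terms sum to (-15, 64.99) N, so 0.9877 T_B − 0.0872 T_C = 15 and -0.1564 T_B − 0.9962 T_C = -64.99.
Solving simultaneously: T_B = 20.66 N, T_C = 61.99 N.

T_B ≈ 20.7 N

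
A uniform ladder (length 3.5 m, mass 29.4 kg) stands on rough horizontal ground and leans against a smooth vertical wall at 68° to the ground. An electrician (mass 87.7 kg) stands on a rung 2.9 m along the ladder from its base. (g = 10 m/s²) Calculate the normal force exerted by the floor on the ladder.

ΣF_y = 0: N_floor = 29.4×10 + 87.7×10 = 1171 N.

N_floor ≈ 1170 N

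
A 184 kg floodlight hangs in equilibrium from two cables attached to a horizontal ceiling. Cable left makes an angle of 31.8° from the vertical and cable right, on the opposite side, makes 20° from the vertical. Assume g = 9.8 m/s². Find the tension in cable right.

Angles from the horizontal: cable left is 90° − 31.8° = 58.2°, cable right is 90° − 20° = 70°.
Weight W = 184 × 9.8 = 1803 N acts straight down.
Horizontal: T_left cos 58.2° = T_right cos 70°  →  T_left = 0.649 T_right.
Vertical: T_left sin 58.2° + T_right sin 70° = 1803.
Substituting the horizontal relation into the vertical equation gives 1.491 T_right = 1803, so T_right = 1209 N.

T_right ≈ 1210 N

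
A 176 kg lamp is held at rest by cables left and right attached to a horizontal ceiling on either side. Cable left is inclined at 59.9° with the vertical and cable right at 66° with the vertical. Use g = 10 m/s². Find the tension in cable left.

T_left ≈ 1980 N

Angles from the horizontal: cable left is 90° − 59.9° = 30.1°, cable right is 90° − 66° = 24°.
Weight W = 176 × 10 = 1760 N acts straight down.
Horizontal: T_left cos 30.1° = T_right cos 24°  →  T_right = 0.947 T_left.
Vertical: T_left sin 30.1° + T_right sin 24° = 1760.
Substituting the horizontal relation into the vertical equation gives 0.8867 T_left = 1760, so T_left = 1985 N.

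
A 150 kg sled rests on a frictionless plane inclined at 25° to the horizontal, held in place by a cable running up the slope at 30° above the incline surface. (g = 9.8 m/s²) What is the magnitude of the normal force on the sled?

N ≈ 974 N

Take axes along and perpendicular to the incline. Weight components: W sin 25° = 621.2 N down-slope, W cos 25° = 1332 N into the surface.
Along incline: T cos 30° = W sin 25° → T = 717.4 N.
Perpendicular: N = W cos 25° − T sin 30° = 973.6 N.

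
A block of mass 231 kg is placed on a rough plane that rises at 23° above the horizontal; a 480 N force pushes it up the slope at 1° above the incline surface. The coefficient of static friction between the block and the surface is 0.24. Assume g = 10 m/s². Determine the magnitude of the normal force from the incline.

Axes along / perpendicular to the incline. W sin 23° = 902.6 N down-slope; W cos 23° = 2126 N into the surface.
Perpendicular: N = W cos 23° − P sin 1° = 2126 − 8.377 = 2118 N.
Along incline: P cos 1° + f = W sin 23° (friction acts up-slope) → f = 902.6 − 479.9 = 422.7 N.
|f| = 422.7 N ≤ μN = 508.3 N, so the block is indeed static.

N ≈ 2120 N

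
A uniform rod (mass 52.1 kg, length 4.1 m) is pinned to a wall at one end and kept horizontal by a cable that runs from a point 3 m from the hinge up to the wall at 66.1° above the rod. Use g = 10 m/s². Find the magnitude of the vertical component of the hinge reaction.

|H_y| ≈ 165 N

Take torques about the hinge: T sin 66.1° · 3 = 52.1×10×2.05 = 1068 N·m.
So T = 1068 / (0.9143 × 3) = 389.41 N.
ΣF_y = 0: H_y = (52.1×10) − T sin 66.1° = 521 − 356.02 = 164.98 N.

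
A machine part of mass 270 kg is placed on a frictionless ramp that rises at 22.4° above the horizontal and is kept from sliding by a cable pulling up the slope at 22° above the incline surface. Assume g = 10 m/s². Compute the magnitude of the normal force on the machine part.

N ≈ 2080 N

Take axes along and perpendicular to the incline. Weight components: W sin 22.4° = 1029 N down-slope, W cos 22.4° = 2496 N into the surface.
Along incline: T cos 22° = W sin 22.4° → T = 1110 N.
Perpendicular: N = W cos 22.4° − T sin 22° = 2081 N.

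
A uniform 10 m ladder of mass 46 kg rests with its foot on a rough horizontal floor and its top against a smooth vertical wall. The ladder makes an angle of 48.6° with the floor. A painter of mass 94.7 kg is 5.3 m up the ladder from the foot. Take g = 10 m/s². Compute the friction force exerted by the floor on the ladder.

Torques about the foot: N_wall · 10 sin 48.6° = 46×10×5 cos 48.6° + 94.7×10×5.3 cos 48.6° → N_wall = 645.27 N.
ΣF_x = 0: f_floor = N_wall = 645.27 N.

f ≈ 645 N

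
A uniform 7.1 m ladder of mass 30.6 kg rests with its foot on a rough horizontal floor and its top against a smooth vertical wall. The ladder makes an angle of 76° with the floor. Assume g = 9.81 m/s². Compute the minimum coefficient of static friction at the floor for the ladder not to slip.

ΣF_y = 0: N_floor = 30.6×9.81 = 300.19 N.
Torques about the foot: N_wall · 7.1 sin 76° = 30.6×9.81×3.55 cos 76° → N_wall = 37.422 N.
ΣF_x = 0: f_floor = N_wall = 37.422 N.
μ_min = f_floor / N_floor = 37.422 / 300.19 = 0.1247.

μ_min ≈ 0.125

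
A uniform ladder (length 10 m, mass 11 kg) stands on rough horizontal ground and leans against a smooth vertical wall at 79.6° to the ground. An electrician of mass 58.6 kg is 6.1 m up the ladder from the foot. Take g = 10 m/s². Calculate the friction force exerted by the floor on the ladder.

Torques about the foot: N_wall · 10 sin 79.6° = 11×10×5 cos 79.6° + 58.6×10×6.1 cos 79.6° → N_wall = 75.701 N.
ΣF_x = 0: f_floor = N_wall = 75.701 N.

f ≈ 75.7 N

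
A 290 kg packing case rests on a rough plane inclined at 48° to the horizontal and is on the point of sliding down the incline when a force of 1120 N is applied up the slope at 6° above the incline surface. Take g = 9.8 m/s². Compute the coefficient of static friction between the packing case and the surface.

On the verge of sliding down the incline, friction is at its maximum μN and acts up the slope.
Perpendicular to incline: N = W cos 48° − P sin 6° = 1902 − 117.1 = 1785 N.
Along incline: P cos 6° + μN = W sin 48° → μ = (W sin 48° − P cos 6°) / N = 0.5593.

μ ≈ 0.559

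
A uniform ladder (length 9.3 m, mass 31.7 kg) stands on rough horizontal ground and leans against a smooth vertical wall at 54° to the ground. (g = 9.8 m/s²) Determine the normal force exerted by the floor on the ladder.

N_floor ≈ 311 N

ΣF_y = 0: N_floor = 31.7×9.8 = 310.66 N.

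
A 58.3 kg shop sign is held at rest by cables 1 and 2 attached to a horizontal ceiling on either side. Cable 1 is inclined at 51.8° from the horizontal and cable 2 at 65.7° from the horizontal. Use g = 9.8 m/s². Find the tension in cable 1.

Weight W = 58.3 × 9.8 = 571.3 N acts straight down.
Horizontal: T_1 cos 51.8° = T_2 cos 65.7°  →  T_2 = 1.503 T_1.
Vertical: T_1 sin 51.8° + T_2 sin 65.7° = 571.3.
Substituting the horizontal relation into the vertical equation gives 2.155 T_1 = 571.3, so T_1 = 265.1 N.

T_1 ≈ 265 N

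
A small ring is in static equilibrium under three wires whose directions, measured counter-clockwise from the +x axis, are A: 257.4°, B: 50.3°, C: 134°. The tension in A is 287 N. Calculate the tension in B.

T_B ≈ 241 N

Resolve: ΣF_x = 287 cos 257.4° + T_B cos 50.3° + T_C cos 134° = 0.
        ΣF_y = 287 sin 257.4° + T_B sin 50.3° + T_C sin 134° = 0.
The known terms sum to (-62.61, -280.1) N, so 0.6388 T_B − 0.6947 T_C = 62.61 and 0.7694 T_B + 0.7193 T_C = 280.1.
Solving simultaneously: T_B = 241.1 N, T_C = 131.5 N.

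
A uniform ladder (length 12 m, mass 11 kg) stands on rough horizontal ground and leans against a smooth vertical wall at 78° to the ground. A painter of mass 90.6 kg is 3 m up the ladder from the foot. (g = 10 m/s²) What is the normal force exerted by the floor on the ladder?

N_floor ≈ 1020 N

ΣF_y = 0: N_floor = 11×10 + 90.6×10 = 1016 N.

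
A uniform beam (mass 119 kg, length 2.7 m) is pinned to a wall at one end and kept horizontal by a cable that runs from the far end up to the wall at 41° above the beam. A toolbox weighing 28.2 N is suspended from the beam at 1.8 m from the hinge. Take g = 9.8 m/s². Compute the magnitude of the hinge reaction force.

Take torques about the hinge: T sin 41° · 2.7 = 119×9.8×1.35 + 28.2×1.8 = 1625.1 N·m.
So T = 1625.1 / (0.6561 × 2.7) = 917.45 N.
ΣF_x = 0: H_x = T cos 41° = 692.41 N.
ΣF_y = 0: H_y = (119×9.8 + 28.2) − T sin 41° = 1194.4 − 601.9 = 592.5 N.
|H| = √(H_x² + H_y²) = √((692.41)² + (592.5)²) = 911.31 N.

|H| ≈ 911 N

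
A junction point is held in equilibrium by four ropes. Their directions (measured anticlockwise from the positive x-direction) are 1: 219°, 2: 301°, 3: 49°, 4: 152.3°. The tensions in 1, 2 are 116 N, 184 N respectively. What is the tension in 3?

Resolve: ΣF_x = 116 cos 219° + 184 cos 301° + T_3 cos 49° + T_4 cos 152.3° = 0.
        ΣF_y = 116 sin 219° + 184 sin 301° + T_3 sin 49° + T_4 sin 152.3° = 0.
The known terms sum to (4.618, -230.7) N, so 0.6561 T_3 − 0.8854 T_4 = -4.618 and 0.7547 T_3 + 0.4648 T_4 = 230.7.
Solving simultaneously: T_3 = 207.7 N, T_4 = 159.1 N.

T_3 ≈ 208 N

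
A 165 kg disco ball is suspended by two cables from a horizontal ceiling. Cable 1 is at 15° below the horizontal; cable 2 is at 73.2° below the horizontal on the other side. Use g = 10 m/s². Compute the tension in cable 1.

T_1 ≈ 477 N

Weight W = 165 × 10 = 1650 N acts straight down.
Horizontal: T_1 cos 15° = T_2 cos 73.2°  →  T_2 = 3.342 T_1.
Vertical: T_1 sin 15° + T_2 sin 73.2° = 1650.
Substituting the horizontal relation into the vertical equation gives 3.458 T_1 = 1650, so T_1 = 477.1 N.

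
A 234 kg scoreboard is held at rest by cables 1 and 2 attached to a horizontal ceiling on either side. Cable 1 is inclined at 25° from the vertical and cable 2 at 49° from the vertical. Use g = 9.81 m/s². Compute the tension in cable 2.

T_2 ≈ 1010 N

Angles from the horizontal: cable 1 is 90° − 25° = 65°, cable 2 is 90° − 49° = 41°.
Weight W = 234 × 9.81 = 2296 N acts straight down.
Horizontal: T_1 cos 65° = T_2 cos 41°  →  T_1 = 1.786 T_2.
Vertical: T_1 sin 65° + T_2 sin 41° = 2296.
Substituting the horizontal relation into the vertical equation gives 2.275 T_2 = 2296, so T_2 = 1009 N.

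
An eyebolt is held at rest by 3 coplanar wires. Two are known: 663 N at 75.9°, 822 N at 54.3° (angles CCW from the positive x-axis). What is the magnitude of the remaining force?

F ≈ 1460 N

Sum the known components: ΣF_x = 641.2 N, ΣF_y = 1311 N.
For equilibrium the remaining force must supply (−ΣF_x, −ΣF_y) = (-641.2, -1311) N.
Magnitude = √((-641.2)² + (-1311)²) = 1459 N; direction = atan2(-1311, -641.2) = 243.9°.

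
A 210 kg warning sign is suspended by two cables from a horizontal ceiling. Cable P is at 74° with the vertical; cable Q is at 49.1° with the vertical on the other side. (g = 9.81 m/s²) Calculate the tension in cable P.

Angles from the horizontal: cable P is 90° − 74° = 16°, cable Q is 90° − 49.1° = 40.9°.
Weight W = 210 × 9.81 = 2060 N acts straight down.
Horizontal: T_P cos 16° = T_Q cos 40.9°  →  T_Q = 1.272 T_P.
Vertical: T_P sin 16° + T_Q sin 40.9° = 2060.
Substituting the horizontal relation into the vertical equation gives 1.108 T_P = 2060, so T_P = 1859 N.

T_P ≈ 1860 N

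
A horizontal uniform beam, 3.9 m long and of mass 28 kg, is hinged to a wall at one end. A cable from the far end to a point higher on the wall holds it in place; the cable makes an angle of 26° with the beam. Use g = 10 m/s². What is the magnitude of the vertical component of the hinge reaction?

Take torques about the hinge: T sin 26° · 3.9 = 28×10×1.95 = 546 N·m.
So T = 546 / (0.4384 × 3.9) = 319.36 N.
ΣF_y = 0: H_y = (28×10) − T sin 26° = 280 − 140 = 140 N.

|H_y| ≈ 140 N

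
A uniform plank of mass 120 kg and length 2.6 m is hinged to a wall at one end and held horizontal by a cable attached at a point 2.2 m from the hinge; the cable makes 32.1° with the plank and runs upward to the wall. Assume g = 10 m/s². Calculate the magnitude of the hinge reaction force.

|H| ≈ 1230 N

Take torques about the hinge: T sin 32.1° · 2.2 = 120×10×1.3 = 1560 N·m.
So T = 1560 / (0.5314 × 2.2) = 1334.4 N.
ΣF_x = 0: H_x = T cos 32.1° = 1130.4 N.
ΣF_y = 0: H_y = (120×10) − T sin 32.1° = 1200 − 709.09 = 490.91 N.
|H| = √(H_x² + H_y²) = √((1130.4)² + (490.91)²) = 1232.4 N.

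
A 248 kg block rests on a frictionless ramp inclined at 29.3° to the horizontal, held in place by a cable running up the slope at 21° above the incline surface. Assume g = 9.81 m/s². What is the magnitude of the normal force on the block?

Take axes along and perpendicular to the incline. Weight components: W sin 29.3° = 1191 N down-slope, W cos 29.3° = 2122 N into the surface.
Along incline: T cos 21° = W sin 29.3° → T = 1275 N.
Perpendicular: N = W cos 29.3° − T sin 21° = 1665 N.

N ≈ 1660 N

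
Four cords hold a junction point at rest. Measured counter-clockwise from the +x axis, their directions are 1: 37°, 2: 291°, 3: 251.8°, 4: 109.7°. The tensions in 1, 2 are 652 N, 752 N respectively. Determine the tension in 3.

T_3 ≈ 1040 N

Resolve: ΣF_x = 652 cos 37° + 752 cos 291° + T_3 cos 251.8° + T_4 cos 109.7° = 0.
        ΣF_y = 652 sin 37° + 752 sin 291° + T_3 sin 251.8° + T_4 sin 109.7° = 0.
The known terms sum to (790.2, -309.7) N, so -0.3123 T_3 − 0.3371 T_4 = -790.2 and -0.9500 T_3 + 0.9415 T_4 = 309.7.
Solving simultaneously: T_3 = 1041 N, T_4 = 1379 N.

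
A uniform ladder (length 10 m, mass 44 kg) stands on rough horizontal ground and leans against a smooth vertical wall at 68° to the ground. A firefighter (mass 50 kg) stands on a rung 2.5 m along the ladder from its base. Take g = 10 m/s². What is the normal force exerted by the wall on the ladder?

Torques about the foot: N_wall · 10 sin 68° = 44×10×5 cos 68° + 50×10×2.5 cos 68° → N_wall = 139.39 N.

N_wall ≈ 139 N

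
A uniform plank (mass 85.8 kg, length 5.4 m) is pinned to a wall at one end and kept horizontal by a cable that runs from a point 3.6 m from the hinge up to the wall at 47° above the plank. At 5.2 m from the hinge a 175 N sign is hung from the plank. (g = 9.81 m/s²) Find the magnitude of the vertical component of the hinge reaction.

Take torques about the hinge: T sin 47° · 3.6 = 85.8×9.81×2.7 + 175×5.2 = 3182.6 N·m.
So T = 3182.6 / (0.7314 × 3.6) = 1208.8 N.
ΣF_y = 0: H_y = (85.8×9.81 + 175) − T sin 47° = 1016.7 − 884.05 = 132.65 N.

|H_y| ≈ 133 N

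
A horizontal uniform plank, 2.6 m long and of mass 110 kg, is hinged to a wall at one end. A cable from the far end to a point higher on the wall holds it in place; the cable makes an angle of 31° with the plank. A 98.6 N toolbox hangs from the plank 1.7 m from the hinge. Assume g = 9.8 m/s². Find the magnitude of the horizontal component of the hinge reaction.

Take torques about the hinge: T sin 31° · 2.6 = 110×9.8×1.3 + 98.6×1.7 = 1569 N·m.
So T = 1569 / (0.5150 × 2.6) = 1171.7 N.
ΣF_x = 0: H_x = T cos 31° = 1004.3 N.

H_x ≈ 1000 N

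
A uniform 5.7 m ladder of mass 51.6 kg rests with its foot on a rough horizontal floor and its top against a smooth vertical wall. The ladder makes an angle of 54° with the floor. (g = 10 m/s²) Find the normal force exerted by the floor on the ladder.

N_floor ≈ 516 N

ΣF_y = 0: N_floor = 51.6×10 = 516 N.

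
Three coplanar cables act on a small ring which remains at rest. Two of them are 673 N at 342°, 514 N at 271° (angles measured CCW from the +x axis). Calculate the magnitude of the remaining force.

F ≈ 971 N

Sum the known components: ΣF_x = 649 N, ΣF_y = -721.9 N.
For equilibrium the remaining force must supply (−ΣF_x, −ΣF_y) = (-649, 721.9) N.
Magnitude = √((-649)² + (721.9)²) = 970.8 N; direction = atan2(721.9, -649) = 132.0°.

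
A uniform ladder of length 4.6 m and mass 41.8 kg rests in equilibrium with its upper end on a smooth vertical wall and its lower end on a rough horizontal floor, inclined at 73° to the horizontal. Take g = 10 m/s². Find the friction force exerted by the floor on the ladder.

f ≈ 63.9 N

Torques about the foot: N_wall · 4.6 sin 73° = 41.8×10×2.3 cos 73° → N_wall = 63.898 N.
ΣF_x = 0: f_floor = N_wall = 63.898 N.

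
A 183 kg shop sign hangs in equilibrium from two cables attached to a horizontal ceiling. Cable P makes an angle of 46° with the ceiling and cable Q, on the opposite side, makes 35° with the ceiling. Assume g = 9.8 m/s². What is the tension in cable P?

T_P ≈ 1490 N

Weight W = 183 × 9.8 = 1793 N acts straight down.
Horizontal: T_P cos 46° = T_Q cos 35°  →  T_Q = 0.848 T_P.
Vertical: T_P sin 46° + T_Q sin 35° = 1793.
Substituting the horizontal relation into the vertical equation gives 1.206 T_P = 1793, so T_P = 1487 N.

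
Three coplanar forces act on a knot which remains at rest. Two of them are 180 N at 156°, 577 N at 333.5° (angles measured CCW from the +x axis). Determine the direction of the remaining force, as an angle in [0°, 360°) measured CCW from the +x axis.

Sum the known components: ΣF_x = 351.9 N, ΣF_y = -184.2 N.
For equilibrium the remaining force must supply (−ΣF_x, −ΣF_y) = (-351.9, 184.2) N.
Magnitude = √((-351.9)² + (184.2)²) = 397.2 N; direction = atan2(184.2, -351.9) = 152.4°.

θ ≈ 152°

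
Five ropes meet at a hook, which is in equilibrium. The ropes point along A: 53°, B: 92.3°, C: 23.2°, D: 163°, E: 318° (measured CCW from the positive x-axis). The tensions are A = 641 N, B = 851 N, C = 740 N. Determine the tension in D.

Resolve: ΣF_x = 641 cos 53° + 851 cos 92.3° + 740 cos 23.2° + T_D cos 163° + T_E cos 318° = 0.
        ΣF_y = 641 sin 53° + 851 sin 92.3° + 740 sin 23.2° + T_D sin 163° + T_E sin 318° = 0.
The known terms sum to (1032, 1654) N, so -0.9563 T_D + 0.7431 T_E = -1032 and 0.2924 T_D − 0.6691 T_E = -1654.
Solving simultaneously: T_D = 4542 N, T_E = 4456 N.

T_D ≈ 4540 N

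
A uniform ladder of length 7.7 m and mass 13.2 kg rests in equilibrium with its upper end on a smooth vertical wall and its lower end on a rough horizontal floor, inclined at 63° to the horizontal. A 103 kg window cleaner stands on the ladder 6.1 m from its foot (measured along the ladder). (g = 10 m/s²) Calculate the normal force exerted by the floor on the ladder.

N_floor ≈ 1160 N

ΣF_y = 0: N_floor = 13.2×10 + 103×10 = 1162 N.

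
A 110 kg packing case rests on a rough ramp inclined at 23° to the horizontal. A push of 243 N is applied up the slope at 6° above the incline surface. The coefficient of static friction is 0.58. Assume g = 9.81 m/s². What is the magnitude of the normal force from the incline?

Axes along / perpendicular to the incline. W sin 23° = 421.6 N down-slope; W cos 23° = 993.3 N into the surface.
Perpendicular: N = W cos 23° − P sin 6° = 993.3 − 25.4 = 967.9 N.
Along incline: P cos 6° + f = W sin 23° (friction acts up-slope) → f = 421.6 − 241.7 = 180 N.
|f| = 180 N ≤ μN = 561.4 N, so the packing case is indeed static.

N ≈ 968 N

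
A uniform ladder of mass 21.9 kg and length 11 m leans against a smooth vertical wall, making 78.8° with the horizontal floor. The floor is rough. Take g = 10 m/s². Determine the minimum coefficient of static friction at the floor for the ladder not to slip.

ΣF_y = 0: N_floor = 21.9×10 = 219 N.
Torques about the foot: N_wall · 11 sin 78.8° = 21.9×10×5.5 cos 78.8° → N_wall = 21.682 N.
ΣF_x = 0: f_floor = N_wall = 21.682 N.
μ_min = f_floor / N_floor = 21.682 / 219 = 0.099.

μ_min ≈ 0.0990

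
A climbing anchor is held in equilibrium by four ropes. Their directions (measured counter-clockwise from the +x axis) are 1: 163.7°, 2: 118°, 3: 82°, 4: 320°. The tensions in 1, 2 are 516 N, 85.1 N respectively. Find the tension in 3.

Resolve: ΣF_x = 516 cos 163.7° + 85.1 cos 118° + T_3 cos 82° + T_4 cos 320° = 0.
        ΣF_y = 516 sin 163.7° + 85.1 sin 118° + T_3 sin 82° + T_4 sin 320° = 0.
The known terms sum to (-535.2, 220) N, so 0.1392 T_3 + 0.7660 T_4 = 535.2 and 0.9903 T_3 − 0.6428 T_4 = -220.
Solving simultaneously: T_3 = 207 N, T_4 = 661.1 N.

T_3 ≈ 207 N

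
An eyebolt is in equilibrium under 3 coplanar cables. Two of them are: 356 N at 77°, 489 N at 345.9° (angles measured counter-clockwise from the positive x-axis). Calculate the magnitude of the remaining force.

F ≈ 599 N

Sum the known components: ΣF_x = 554.3 N, ΣF_y = 227.7 N.
For equilibrium the remaining force must supply (−ΣF_x, −ΣF_y) = (-554.3, -227.7) N.
Magnitude = √((-554.3)² + (-227.7)²) = 599.3 N; direction = atan2(-227.7, -554.3) = 202.3°.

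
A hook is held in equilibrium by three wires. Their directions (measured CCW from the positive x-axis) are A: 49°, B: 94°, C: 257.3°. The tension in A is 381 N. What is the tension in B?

Resolve: ΣF_x = 381 cos 49° + T_B cos 94° + T_C cos 257.3° = 0.
        ΣF_y = 381 sin 49° + T_B sin 94° + T_C sin 257.3° = 0.
The known terms sum to (250, 287.5) N, so -0.0698 T_B − 0.2198 T_C = -250 and 0.9976 T_B − 0.9755 T_C = -287.5.
Solving simultaneously: T_B = 628.6 N, T_C = 937.5 N.

T_B ≈ 629 N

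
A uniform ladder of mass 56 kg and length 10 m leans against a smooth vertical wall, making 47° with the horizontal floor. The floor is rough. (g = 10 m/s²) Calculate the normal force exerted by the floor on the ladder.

N_floor ≈ 560 N

ΣF_y = 0: N_floor = 56×10 = 560 N.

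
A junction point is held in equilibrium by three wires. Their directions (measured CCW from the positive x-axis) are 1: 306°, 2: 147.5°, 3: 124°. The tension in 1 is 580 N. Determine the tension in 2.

Resolve: ΣF_x = 580 cos 306° + T_2 cos 147.5° + T_3 cos 124° = 0.
        ΣF_y = 580 sin 306° + T_2 sin 147.5° + T_3 sin 124° = 0.
The known terms sum to (340.9, -469.2) N, so -0.8434 T_2 − 0.5592 T_3 = -340.9 and 0.5373 T_2 + 0.8290 T_3 = 469.2.
Solving simultaneously: T_2 = 50.76 N, T_3 = 533.1 N.

T_2 ≈ 50.8 N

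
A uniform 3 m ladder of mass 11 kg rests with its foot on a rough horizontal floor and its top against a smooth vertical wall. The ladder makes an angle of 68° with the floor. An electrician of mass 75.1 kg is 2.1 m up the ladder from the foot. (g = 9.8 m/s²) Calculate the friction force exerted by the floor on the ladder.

Torques about the foot: N_wall · 3 sin 68° = 11×9.8×1.5 cos 68° + 75.1×9.8×2.1 cos 68° → N_wall = 229.93 N.
ΣF_x = 0: f_floor = N_wall = 229.93 N.

f ≈ 230 N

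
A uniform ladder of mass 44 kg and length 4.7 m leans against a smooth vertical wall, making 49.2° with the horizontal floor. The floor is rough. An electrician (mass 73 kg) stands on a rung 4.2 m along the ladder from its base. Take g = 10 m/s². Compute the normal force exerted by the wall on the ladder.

Torques about the foot: N_wall · 4.7 sin 49.2° = 44×10×2.35 cos 49.2° + 73×10×4.2 cos 49.2° → N_wall = 752.98 N.

N_wall ≈ 753 N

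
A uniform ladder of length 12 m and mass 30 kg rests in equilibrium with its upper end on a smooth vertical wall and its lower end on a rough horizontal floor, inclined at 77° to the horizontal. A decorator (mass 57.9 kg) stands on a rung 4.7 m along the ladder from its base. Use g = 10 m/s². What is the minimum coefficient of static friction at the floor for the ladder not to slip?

μ_min ≈ 0.0990

ΣF_y = 0: N_floor = 30×10 + 57.9×10 = 879 N.
Torques about the foot: N_wall · 12 sin 77° = 30×10×6 cos 77° + 57.9×10×4.7 cos 77° → N_wall = 86.985 N.
ΣF_x = 0: f_floor = N_wall = 86.985 N.
μ_min = f_floor / N_floor = 86.985 / 879 = 0.09896.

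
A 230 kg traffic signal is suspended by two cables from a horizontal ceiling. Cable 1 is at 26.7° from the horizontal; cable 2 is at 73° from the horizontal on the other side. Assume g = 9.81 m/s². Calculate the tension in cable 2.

T_2 ≈ 2040 N

Weight W = 230 × 9.81 = 2256 N acts straight down.
Horizontal: T_1 cos 26.7° = T_2 cos 73°  →  T_1 = 0.3273 T_2.
Vertical: T_1 sin 26.7° + T_2 sin 73° = 2256.
Substituting the horizontal relation into the vertical equation gives 1.103 T_2 = 2256, so T_2 = 2045 N.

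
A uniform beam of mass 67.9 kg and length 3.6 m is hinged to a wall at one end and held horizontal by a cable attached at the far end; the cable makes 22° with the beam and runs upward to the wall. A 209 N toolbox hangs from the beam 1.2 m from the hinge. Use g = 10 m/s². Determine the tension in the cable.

Take torques about the hinge: T sin 22° · 3.6 = 67.9×10×1.8 + 209×1.2 = 1473 N·m.
So T = 1473 / (0.3746 × 3.6) = 1092.3 N.

T ≈ 1090 N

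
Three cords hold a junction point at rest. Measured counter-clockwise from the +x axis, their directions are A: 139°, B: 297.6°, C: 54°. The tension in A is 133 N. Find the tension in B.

T_B ≈ 148 N

Resolve: ΣF_x = 133 cos 139° + T_B cos 297.6° + T_C cos 54° = 0.
        ΣF_y = 133 sin 139° + T_B sin 297.6° + T_C sin 54° = 0.
The known terms sum to (-100.4, 87.26) N, so 0.4633 T_B + 0.5878 T_C = 100.4 and -0.8862 T_B + 0.8090 T_C = -87.26.
Solving simultaneously: T_B = 147.9 N, T_C = 54.18 N.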